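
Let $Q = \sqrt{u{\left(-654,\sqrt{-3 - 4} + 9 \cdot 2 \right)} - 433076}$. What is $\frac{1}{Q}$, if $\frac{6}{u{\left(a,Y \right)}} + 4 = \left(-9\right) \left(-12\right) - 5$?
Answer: $- \frac{i \sqrt{471619698}}{14291506} \approx - 0.0015196 i$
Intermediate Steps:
$u{\left(a,Y \right)} = \frac{2}{33}$ ($u{\left(a,Y \right)} = \frac{6}{-4 - -103} = \frac{6}{-4 + \left(108 - 5\right)} = \frac{6}{-4 + 103} = \frac{6}{99} = 6 \cdot \frac{1}{99} = \frac{2}{33}$)
$Q = \frac{i \sqrt{471619698}}{33}$ ($Q = \sqrt{\frac{2}{33} - 433076} = \sqrt{- \frac{14291506}{33}} = \frac{i \sqrt{471619698}}{33} \approx 658.08 i$)
$\frac{1}{Q} = \frac{1}{\frac{1}{33} i \sqrt{471619698}} = - \frac{i \sqrt{471619698}}{14291506}$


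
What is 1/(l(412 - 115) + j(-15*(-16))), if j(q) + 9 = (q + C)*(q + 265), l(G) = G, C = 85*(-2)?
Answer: 1/35638 ≈ 2.8060e-5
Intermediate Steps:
C = -170
j(q) = -9 + (-170 + q)*(265 + q) (j(q) = -9 + (q - 170)*(q + 265) = -9 + (-170 + q)*(265 + q))
1/(l(412 - 115) + j(-15*(-16))) = 1/((412 - 115) + (-45059 + (-15*(-16))**2 + 95*(-15*(-16)))) = 1/(297 + (-45059 + 240**2 + 95*240)) = 1/(297 + (-45059 + 57600 + 22800)) = 1/(297 + 35341) = 1/35638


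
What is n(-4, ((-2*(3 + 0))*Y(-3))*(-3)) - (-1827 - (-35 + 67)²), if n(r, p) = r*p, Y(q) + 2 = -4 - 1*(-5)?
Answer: 2923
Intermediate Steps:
Y(q) = -1 (Y(q) = -2 + (-4 - 1*(-5)) = -2 + (-4 + 5) = -2 + 1 = -1)
n(r, p) = p*r
n(-4, ((-2*(3 + 0))*Y(-3))*(-3)) - (-1827 - (-35 + 67)²) = ((-2*(3 + 0)*(-1))*(-3))*(-4) - (-1827 - (-35 + 67)²) = ((-2*3*(-1))*(-3))*(-4) - (-1827 - 1*32²) = (-6*(-1)*(-3))*(-4) - (-1827 - 1*1024) = (6*(-3))*(-4) - (-1827 - 1024) = -18*(-4) - 1*(-2851) = 72 + 2851 = 2923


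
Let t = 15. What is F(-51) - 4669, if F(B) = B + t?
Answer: -4705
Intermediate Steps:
F(B) = 15 + B (F(B) = B + 15 = 15 + B)
F(-51) - 4669 = (15 - 51) - 4669 = -36 - 4669 = -4705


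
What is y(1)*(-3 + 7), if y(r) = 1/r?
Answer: 4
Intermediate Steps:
y(r) = 1/r
y(1)*(-3 + 7) = (-3 + 7)/1 = 1*4 = 4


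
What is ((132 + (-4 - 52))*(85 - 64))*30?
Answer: 47880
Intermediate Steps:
((132 + (-4 - 52))*(85 - 64))*30 = ((132 - 56)*21)*30 = (76*21)*30 = 1596*30 = 47880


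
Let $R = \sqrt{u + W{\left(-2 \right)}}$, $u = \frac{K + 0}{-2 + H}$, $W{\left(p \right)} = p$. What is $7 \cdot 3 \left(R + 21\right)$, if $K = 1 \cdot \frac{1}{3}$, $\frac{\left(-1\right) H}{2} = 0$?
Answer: $441 + \frac{7 i \sqrt{78}}{2} \approx 441.0 + 30.911 i$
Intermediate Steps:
$H = 0$ ($H = \left(-2\right) 0 = 0$)
$K = \frac{1}{3}$ ($K = 1 \cdot \frac{1}{3} = \frac{1}{3} \approx 0.33333$)
$u = - \frac{1}{6}$ ($u = \frac{\frac{1}{3} + 0}{-2 + 0} = \frac{1}{3 \left(-2\right)} = \frac{1}{3} \left(- \frac{1}{2}\right) = - \frac{1}{6} \approx -0.16667$)
$R = \frac{i \sqrt{78}}{6}$ ($R = \sqrt{- \frac{1}{6} - 2} = \sqrt{- \frac{13}{6}} = \frac{i \sqrt{78}}{6} \approx 1.472 i$)
$7 \cdot 3 \left(R + 21\right) = 7 \cdot 3 \left(\frac{i \sqrt{78}}{6} + 21\right) = 7 \cdot 3 \left(21 + \frac{i \sqrt{78}}{6}\right) = 7 \left(63 + \frac{i \sqrt{78}}{2}\right) = 441 + \frac{7 i \sqrt{78}}{2}$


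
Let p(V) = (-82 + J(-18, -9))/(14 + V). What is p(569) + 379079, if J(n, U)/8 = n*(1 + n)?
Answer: 221005423/583 ≈ 3.7908e+5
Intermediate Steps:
J(n, U) = 8*n*(1 + n) (J(n, U) = 8*(n*(1 + n)) = 8*n*(1 + n))
p(V) = 2366/(14 + V) (p(V) = (-82 + 8*(-18)*(1 - 18))/(14 + V) = (-82 + 8*(-18)*(-17))/(14 + V) = (-82 + 2448)/(14 + V) = 2366/(14 + V))
p(569) + 379079 = 2366/(14 + 569) + 379079 = 2366/583 + 379079 = 221005423/583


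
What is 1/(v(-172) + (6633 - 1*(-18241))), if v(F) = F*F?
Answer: 1/54458 ≈ 1.8363e-5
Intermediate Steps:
v(F) = F**2
1/(v(-172) + (6633 - 1*(-18241))) = 1/((-172)**2 + (6633 - 1*(-18241))) = 1/(29584 + (6633 + 18241)) = 1/(29584 + 24874) = 1/54458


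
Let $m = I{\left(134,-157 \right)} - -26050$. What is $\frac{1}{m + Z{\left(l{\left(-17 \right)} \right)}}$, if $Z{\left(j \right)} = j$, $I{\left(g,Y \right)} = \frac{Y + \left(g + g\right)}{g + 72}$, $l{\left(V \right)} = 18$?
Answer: $\frac{206}{5370119} \approx 3.836 \cdot 10^{-5}$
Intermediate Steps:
$I{\left(g,Y \right)} = \frac{Y + 2 g}{72 + g}$
$m = \frac{5366411}{206}$ ($m = \frac{-157 + 2 \cdot 134}{72 + 134} - -26050 = \frac{-157 + 268}{206} + 26050 = \frac{1}{206} \cdot 111 + 26050 = \frac{111}{206} + 26050 = \frac{5366411}{206} \approx 26051.0$)
$\frac{1}{m + Z{\left(l{\left(-17 \right)} \right)}} = \frac{1}{\frac{5366411}{206} + 18} = \frac{1}{\frac{5370119}{206}} = \frac{206}{5370119}$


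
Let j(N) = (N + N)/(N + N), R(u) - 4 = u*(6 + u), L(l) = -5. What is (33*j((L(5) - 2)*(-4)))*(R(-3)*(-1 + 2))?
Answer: -165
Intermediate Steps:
R(u) = 4 + u*(6 + u)
j(N) = 1 (j(N) = (2*N)/((2*N)) = (2*N)*(1/(2*N)) = 1)
(33*j((L(5) - 2)*(-4)))*(R(-3)*(-1 + 2)) = (33*1)*((4 + (-3)**2 + 6*(-3))*(-1 + 2)) = 33*((4 + 9 - 18)*1) = 33*(-5*1) = 33*(-5) = -165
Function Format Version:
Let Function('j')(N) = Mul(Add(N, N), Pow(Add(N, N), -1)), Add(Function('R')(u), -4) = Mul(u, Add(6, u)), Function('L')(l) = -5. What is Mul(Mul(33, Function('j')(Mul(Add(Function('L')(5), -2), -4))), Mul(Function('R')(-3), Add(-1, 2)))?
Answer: -165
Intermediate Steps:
Function('R')(u) = Add(4, Mul(u, Add(6, u)))
Function('j')(N) = 1 (Function('j')(N) = Mul(Mul(2, N), Pow(Mul(2, N), -1)) = Mul(Mul(2, N), Mul(Rational(1, 2), Pow(N, -1))) = 1)
Mul(Mul(33, Function('j')(Mul(Add(Function('L')(5), -2), -4))), Mul(Function('R')(-3), Add(-1, 2))) = Mul(Mul(33, 1), Mul(Add(4, Pow(-3, 2), Mul(6, -3)), Add(-1, 2))) = Mul(33, Mul(Add(4, 9, -18), 1)) = Mul(33, Mul(-5, 1)) = Mul(33, -5) = -165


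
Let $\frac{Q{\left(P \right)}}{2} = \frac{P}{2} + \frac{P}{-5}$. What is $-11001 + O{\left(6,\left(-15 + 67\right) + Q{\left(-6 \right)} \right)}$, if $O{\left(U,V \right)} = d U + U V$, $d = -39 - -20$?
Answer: $- \frac{54123}{5} \approx -10825.0$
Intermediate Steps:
$d = -19$ ($d = -39 + 20 = -19$)
$Q{\left(P \right)} = \frac{3 P}{5}$ ($Q{\left(P \right)} = 2 \left(\frac{P}{2} + \frac{P}{-5}\right) = 2 \left(P \frac{1}{2} + P \left(- \frac{1}{5}\right)\right) = 2 \left(\frac{P}{2} - \frac{P}{5}\right) = 2 \frac{3 P}{10} = \frac{3 P}{5}$)
$O{\left(U,V \right)} = - 19 U + U V$
$-11001 + O{\left(6,\left(-15 + 67\right) + Q{\left(-6 \right)} \right)} = -11001 + 6 \left(-19 + \left(\left(-15 + 67\right) + \frac{3}{5} \left(-6\right)\right)\right) = -11001 + 6 \left(-19 + \left(52 - \frac{18}{5}\right)\right) = -11001 + 6 \left(-19 + \frac{242}{5}\right) = -11001 + 6 \cdot \frac{147}{5} = -11001 + \frac{882}{5} = - \frac{54123}{5}$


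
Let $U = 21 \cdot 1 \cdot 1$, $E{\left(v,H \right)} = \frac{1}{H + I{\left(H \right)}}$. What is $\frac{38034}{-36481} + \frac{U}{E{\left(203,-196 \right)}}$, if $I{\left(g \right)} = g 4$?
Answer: $- \frac{750817014}{36481} \approx -20581.0$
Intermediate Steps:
$I{\left(g \right)} = 4 g$
$E{\left(v,H \right)} = \frac{1}{5 H}$ ($E{\left(v,H \right)} = \frac{1}{H + 4 H} = \frac{1}{5 H}$)
$U = 21$ ($U = 21 \cdot 1 = 21$)
$\frac{38034}{-36481} + \frac{U}{E{\left(203,-196 \right)}} = \frac{38034}{-36481} + \frac{21}{\frac{1}{5} \frac{1}{-196}} = 38034 \left(- \frac{1}{36481}\right) + \frac{21}{\frac{1}{5} \left(- \frac{1}{196}\right)} = - \frac{38034}{36481} + \frac{21}{- \frac{1}{980}} = - \frac{38034}{36481} + 21 \left(-980\right) = - \frac{38034}{36481} - 20580 = - \frac{750817014}{36481}$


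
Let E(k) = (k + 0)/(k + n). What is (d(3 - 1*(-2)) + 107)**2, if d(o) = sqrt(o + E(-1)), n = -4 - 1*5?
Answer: (1070 + sqrt(510))**2/100 ≈ 11937.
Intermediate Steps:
n = -9 (n = -4 - 5 = -9)
E(k) = k/(-9 + k) (E(k) = (k + 0)/(k - 9) = k/(-9 + k))
d(o) = sqrt(1/10 + o) (d(o) = sqrt(o - 1/(-9 - 1)) = sqrt(o - 1/(-10)) = sqrt(o - 1*(-1/10)) = sqrt(o + 1/10) = sqrt(1/10 + o))
(d(3 - 1*(-2)) + 107)**2 = (sqrt(10 + 100*(3 - 1*(-2)))/10 + 107)**2 = (sqrt(10 + 100*(3 + 2))/10 + 107)**2 = (sqrt(10 + 100*5)/10 + 107)**2 = (sqrt(10 + 500)/10 + 107)**2 = (sqrt(510)/10 + 107)**2 = (107 + sqrt(510)/10)**2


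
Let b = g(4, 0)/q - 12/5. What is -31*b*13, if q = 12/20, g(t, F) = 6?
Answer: -15314/5 ≈ -3062.8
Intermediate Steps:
q = ⅗ (q = 12*(1/20) = ⅗ ≈ 0.60000)
b = 38/5 (b = 6/(⅗) - 12/5 = 6*(5/3) - 12*⅕ = 10 - 12/5 = 38/5 ≈ 7.6000)
-31*b*13 = -31*38/5*13 = -1178/5*13 = -15314/5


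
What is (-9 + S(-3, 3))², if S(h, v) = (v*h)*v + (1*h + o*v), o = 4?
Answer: 729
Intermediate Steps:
S(h, v) = h + 4*v + h*v² (S(h, v) = (v*h)*v + (1*h + 4*v) = (h*v)*v + (h + 4*v) = h*v² + (h + 4*v) = h + 4*v + h*v²)
(-9 + S(-3, 3))² = (-9 + (-3 + 4*3 - 3*3²))² = (-9 + (-3 + 12 - 3*9))² = (-9 + (-3 + 12 - 27))² = (-9 - 18)² = (-27)² = 729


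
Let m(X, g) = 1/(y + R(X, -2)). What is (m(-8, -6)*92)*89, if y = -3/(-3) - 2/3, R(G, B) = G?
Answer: -1068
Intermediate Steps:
y = ⅓ (y = -3*(-⅓) - 2*⅓ = 1 - ⅔ = ⅓ ≈ 0.33333)
m(X, g) = 1/(⅓ + X)
(m(-8, -6)*92)*89 = ((3/(1 + 3*(-8)))*92)*89 = ((3/(1 - 24))*92)*89 = ((3/(-23))*92)*89 = ((3*(-1/23))*92)*89 = -3/23*92*89 = -12*89 = -1068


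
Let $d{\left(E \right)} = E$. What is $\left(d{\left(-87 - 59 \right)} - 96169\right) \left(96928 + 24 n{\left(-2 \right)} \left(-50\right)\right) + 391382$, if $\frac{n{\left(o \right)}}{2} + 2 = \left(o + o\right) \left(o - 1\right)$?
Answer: $-7023668938$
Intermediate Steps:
$n{\left(o \right)} = -4 + 4 o \left(-1 + o\right)$ ($n{\left(o \right)} = -4 + 2 \left(o + o\right) \left(o - 1\right) = -4 + 2 \cdot 2 o \left(-1 + o\right) = -4 + 4 o \left(-1 + o\right)$)
$\left(d{\left(-87 - 59 \right)} - 96169\right) \left(96928 + 24 n{\left(-2 \right)} \left(-50\right)\right) + 391382 = \left(\left(-87 - 59\right) - 96169\right) \left(96928 + 24 \left(-4 - -8 + 4 \left(-2\right)^{2}\right) \left(-50\right)\right) + 391382 = \left(\left(-87 - 59\right) - 96169\right) \left(96928 + 24 \left(-4 + 8 + 4 \cdot 4\right) \left(-50\right)\right) + 391382 = \left(-146 - 96169\right) \left(96928 + 24 \left(-4 + 8 + 16\right) \left(-50\right)\right) + 391382 = - 96315 \left(96928 + 24 \cdot 20 \left(-50\right)\right) + 391382 = - 96315 \left(96928 + 480 \left(-50\right)\right) + 391382 = - 96315 \left(96928 - 24000\right) + 391382 = \left(-96315\right) 72928 + 391382 = -7024060320 + 391382 = -7023668938$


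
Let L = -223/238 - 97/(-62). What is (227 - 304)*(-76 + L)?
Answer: 3058539/527 ≈ 5803.7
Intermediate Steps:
L = 2315/3689 (L = -223*1/238 - 97*(-1/62) = -223/238 + 97/62 = 2315/3689 ≈ 0.62754)
(227 - 304)*(-76 + L) = (227 - 304)*(-76 + 2315/3689) = -77*(-278049/3689) = 3058539/527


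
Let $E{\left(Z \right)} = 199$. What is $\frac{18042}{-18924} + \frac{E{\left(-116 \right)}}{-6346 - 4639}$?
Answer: $- \frac{33659541}{34646690} \approx -0.97151$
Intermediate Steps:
$\frac{18042}{-18924} + \frac{E{\left(-116 \right)}}{-6346 - 4639} = \frac{18042}{-18924} + \frac{199}{-6346 - 4639} = 18042 \left(- \frac{1}{18924}\right) + \frac{199}{-10985} = - \frac{3007}{3154} + 199 \left(- \frac{1}{10985}\right) = - \frac{3007}{3154} - \frac{199}{10985} = - \frac{33659541}{34646690}$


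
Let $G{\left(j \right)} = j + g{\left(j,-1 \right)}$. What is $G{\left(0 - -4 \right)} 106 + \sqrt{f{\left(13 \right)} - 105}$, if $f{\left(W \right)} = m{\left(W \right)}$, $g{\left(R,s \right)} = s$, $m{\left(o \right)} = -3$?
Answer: $318 + 6 i \sqrt{3} \approx 318.0 + 10.392 i$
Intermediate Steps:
$f{\left(W \right)} = -3$
$G{\left(j \right)} = -1 + j$ ($G{\left(j \right)} = j - 1 = -1 + j$)
$G{\left(0 - -4 \right)} 106 + \sqrt{f{\left(13 \right)} - 105} = \left(-1 + \left(0 - -4\right)\right) 106 + \sqrt{-3 - 105} = \left(-1 + \left(0 + 4\right)\right) 106 + \sqrt{-108} = \left(-1 + 4\right) 106 + 6 i \sqrt{3} = 3 \cdot 106 + 6 i \sqrt{3} = 318 + 6 i \sqrt{3}$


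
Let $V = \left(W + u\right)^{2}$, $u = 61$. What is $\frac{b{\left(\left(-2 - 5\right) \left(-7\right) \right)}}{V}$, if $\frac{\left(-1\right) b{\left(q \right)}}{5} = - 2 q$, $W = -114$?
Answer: $\frac{490}{2809} \approx 0.17444$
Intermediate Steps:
$V = 2809$ ($V = \left(-114 + 61\right)^{2} = \left(-53\right)^{2} = 2809$)
$b{\left(q \right)} = 10 q$ ($b{\left(q \right)} = - 5 \left(- 2 q\right) = 10 q$)
$\frac{b{\left(\left(-2 - 5\right) \left(-7\right) \right)}}{V} = \frac{10 \left(-2 - 5\right) \left(-7\right)}{2809} = 10 \left(\left(-7\right) \left(-7\right)\right) \frac{1}{2809} = 10 \cdot 49 \cdot \frac{1}{2809} = 490 \cdot \frac{1}{2809} = \frac{490}{2809}$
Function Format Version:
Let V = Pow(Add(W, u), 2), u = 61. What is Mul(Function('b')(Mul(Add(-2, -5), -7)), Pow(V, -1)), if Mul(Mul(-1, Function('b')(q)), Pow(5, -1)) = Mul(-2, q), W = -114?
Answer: Rational(490, 2809) ≈ 0.17444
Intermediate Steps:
V = 2809 (V = Pow(Add(-114, 61), 2) = Pow(-53, 2) = 2809)
Function('b')(q) = Mul(10, q) (Function('b')(q) = Mul(-5, Mul(-2, q)) = Mul(10, q))
Mul(Function('b')(Mul(Add(-2, -5), -7)), Pow(V, -1)) = Mul(Mul(10, Mul(Add(-2, -5), -7)), Pow(2809, -1)) = Mul(Mul(10, Mul(-7, -7)), Rational(1, 2809)) = Mul(Mul(10, 49), Rational(1, 2809)) = Mul(490, Rational(1, 2809)) = Rational(490, 2809)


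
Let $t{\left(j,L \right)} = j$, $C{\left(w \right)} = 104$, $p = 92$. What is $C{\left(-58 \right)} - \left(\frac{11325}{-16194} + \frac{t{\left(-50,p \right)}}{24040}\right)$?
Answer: $\frac{679344229}{6488396} \approx 104.7$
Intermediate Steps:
$C{\left(-58 \right)} - \left(\frac{11325}{-16194} + \frac{t{\left(-50,p \right)}}{24040}\right) = 104 - \left(\frac{11325}{-16194} - \frac{50}{24040}\right) = 104 - \left(11325 \left(- \frac{1}{16194}\right) - \frac{5}{2404}\right) = 104 - \left(- \frac{3775}{5398} - \frac{5}{2404}\right) = 104 - - \frac{4551045}{6488396} = 104 + \frac{4551045}{6488396} = \frac{679344229}{6488396}$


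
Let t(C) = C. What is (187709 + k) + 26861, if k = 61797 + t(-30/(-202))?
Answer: 27913082/101 ≈ 2.7637e+5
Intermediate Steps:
k = 6241512/101 (k = 61797 - 30/(-202) = 61797 - 30*(-1/202) = 61797 + 15/101 = 6241512/101 ≈ 61797.)
(187709 + k) + 26861 = (187709 + 6241512/101) + 26861 = 25200121/101 + 26861 = 27913082/101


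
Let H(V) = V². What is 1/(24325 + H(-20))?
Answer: 1/24725 ≈ 4.0445e-5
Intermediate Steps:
1/(24325 + H(-20)) = 1/(24325 + (-20)²) = 1/(24325 + 400) = 1/24725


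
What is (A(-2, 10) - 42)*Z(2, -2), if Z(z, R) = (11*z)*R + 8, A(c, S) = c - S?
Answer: 1944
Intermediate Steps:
Z(z, R) = 8 + 11*R*z (Z(z, R) = 11*R*z + 8 = 8 + 11*R*z)
(A(-2, 10) - 42)*Z(2, -2) = ((-2 - 1*10) - 42)*(8 + 11*(-2)*2) = ((-2 - 10) - 42)*(8 - 44) = (-12 - 42)*(-36) = -54*(-36) = 1944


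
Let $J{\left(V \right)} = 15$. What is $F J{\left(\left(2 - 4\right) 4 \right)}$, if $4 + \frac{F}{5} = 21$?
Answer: $1275$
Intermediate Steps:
$F = 85$ ($F = -20 + 5 \cdot 21 = -20 + 105 = 85$)
$F J{\left(\left(2 - 4\right) 4 \right)} = 85 \cdot 15 = 1275$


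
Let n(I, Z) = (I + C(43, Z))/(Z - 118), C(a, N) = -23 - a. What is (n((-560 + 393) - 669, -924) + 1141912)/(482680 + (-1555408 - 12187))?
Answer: -594936603/565240715 ≈ -1.0525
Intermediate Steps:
n(I, Z) = (-66 + I)/(-118 + Z) (n(I, Z) = (I + (-23 - 1*43))/(Z - 118) = (I + (-23 - 43))/(-118 + Z) = (I - 66)/(-118 + Z) = (-66 + I)/(-118 + Z))
(n((-560 + 393) - 669, -924) + 1141912)/(482680 + (-1555408 - 12187)) = ((-66 + ((-560 + 393) - 669))/(-118 - 924) + 1141912)/(482680 + (-1555408 - 12187)) = ((-66 + (-167 - 669))/(-1042) + 1141912)/(482680 - 1567595) = (-(-66 - 836)/1042 + 1141912)/(-1084915) = (-1/1042*(-902) + 1141912)*(-1/1084915) = (451/521 + 1141912)*(-1/1084915) = (594936603/521)*(-1/1084915) = -594936603/565240715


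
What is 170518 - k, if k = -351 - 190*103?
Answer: 190439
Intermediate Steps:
k = -19921 (k = -351 - 19570 = -19921)
170518 - k = 170518 - 1*(-19921) = 170518 + 19921 = 190439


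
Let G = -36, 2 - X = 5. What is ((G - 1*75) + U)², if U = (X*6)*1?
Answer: 16641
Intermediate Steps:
X = -3 (X = 2 - 1*5 = 2 - 5 = -3)
U = -18 (U = -3*6*1 = -18*1 = -18)
((G - 1*75) + U)² = ((-36 - 1*75) - 18)² = ((-36 - 75) - 18)² = (-111 - 18)² = (-129)² = 16641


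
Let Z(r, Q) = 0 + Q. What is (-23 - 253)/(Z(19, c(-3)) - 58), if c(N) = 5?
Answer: 276/53 ≈ 5.2076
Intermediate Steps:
Z(r, Q) = Q
(-23 - 253)/(Z(19, c(-3)) - 58) = (-23 - 253)/(5 - 58) = -276/(-53) = -276*(-1/53) = 276/53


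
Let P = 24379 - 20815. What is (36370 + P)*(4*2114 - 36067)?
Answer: -1102617674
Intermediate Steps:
P = 3564
(36370 + P)*(4*2114 - 36067) = (36370 + 3564)*(4*2114 - 36067) = 39934*(8456 - 36067) = 39934*(-27611) = -1102617674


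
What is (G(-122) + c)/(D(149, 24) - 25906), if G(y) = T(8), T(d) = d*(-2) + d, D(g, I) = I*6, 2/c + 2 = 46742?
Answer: 186959/602057940 ≈ 0.00031053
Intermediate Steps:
c = 1/23370 (c = 2/(-2 + 46742) = 2/46740 = 2*(1/46740) = 1/23370 ≈ 4.2790e-5)
D(g, I) = 6*I
T(d) = -d (T(d) = -2*d + d = -d)
G(y) = -8 (G(y) = -1*8 = -8)
(G(-122) + c)/(D(149, 24) - 25906) = (-8 + 1/23370)/(6*24 - 25906) = -186959/(23370*(144 - 25906)) = -186959/23370/(-25762) = -186959/23370*(-1/25762) = 186959/602057940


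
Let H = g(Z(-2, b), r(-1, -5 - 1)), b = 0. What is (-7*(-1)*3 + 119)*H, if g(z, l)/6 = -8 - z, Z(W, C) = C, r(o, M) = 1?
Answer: -6720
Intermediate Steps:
g(z, l) = -48 - 6*z (g(z, l) = 6*(-8 - z) = -48 - 6*z)
H = -48 (H = -48 - 6*0 = -48 + 0 = -48)
(-7*(-1)*3 + 119)*H = (-7*(-1)*3 + 119)*(-48) = (7*3 + 119)*(-48) = (21 + 119)*(-48) = 140*(-48) = -6720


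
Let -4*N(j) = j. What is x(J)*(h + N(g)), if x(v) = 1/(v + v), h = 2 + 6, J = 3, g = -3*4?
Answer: 11/6 ≈ 1.8333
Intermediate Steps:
g = -12
N(j) = -j/4
h = 8
x(v) = 1/(2*v)
x(J)*(h + N(g)) = ((½)/3)*(8 - ¼*(-12)) = ((½)*(⅓))*(8 + 3) = (⅙)*11 = 11/6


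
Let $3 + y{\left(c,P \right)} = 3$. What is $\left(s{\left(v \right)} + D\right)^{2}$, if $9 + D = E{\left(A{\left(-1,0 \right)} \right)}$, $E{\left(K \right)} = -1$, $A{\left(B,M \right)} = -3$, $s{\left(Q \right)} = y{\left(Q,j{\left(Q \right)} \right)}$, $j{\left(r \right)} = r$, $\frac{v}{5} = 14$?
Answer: $100$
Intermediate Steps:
$v = 70$ ($v = 5 \cdot 14 = 70$)
$y{\left(c,P \right)} = 0$ ($y{\left(c,P \right)} = -3 + 3 = 0$)
$s{\left(Q \right)} = 0$
$D = -10$ ($D = -9 - 1 = -10$)
$\left(s{\left(v \right)} + D\right)^{2} = \left(0 - 10\right)^{2} = \left(-10\right)^{2} = 100$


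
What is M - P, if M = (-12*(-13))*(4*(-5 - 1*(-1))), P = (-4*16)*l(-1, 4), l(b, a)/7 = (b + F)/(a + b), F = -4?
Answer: -9728/3 ≈ -3242.7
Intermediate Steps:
l(b, a) = 7*(-4 + b)/(a + b) (l(b, a) = 7*((b - 4)/(a + b)) = 7*((-4 + b)/(a + b)) = 7*(-4 + b)/(a + b))
P = 2240/3 (P = (-4*16)*(7*(-4 - 1)/(4 - 1)) = -448*(-5)/3 = -64*(-35/3) = 2240/3 ≈ 746.67)
M = -2496 (M = 156*(4*(-5 + 1)) = 156*(4*(-4)) = 156*(-16) = -2496)
M - P = -2496 - 1*2240/3 = -2496 - 2240/3 = -9728/3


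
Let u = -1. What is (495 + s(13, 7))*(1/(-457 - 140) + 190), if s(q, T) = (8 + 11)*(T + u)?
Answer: 23026087/199 ≈ 1.1571e+5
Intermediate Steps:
s(q, T) = -19 + 19*T (s(q, T) = (8 + 11)*(T - 1) = 19*(-1 + T) = -19 + 19*T)
(495 + s(13, 7))*(1/(-457 - 140) + 190) = (495 + (-19 + 19*7))*(1/(-457 - 140) + 190) = (495 + (-19 + 133))*(1/(-597) + 190) = (495 + 114)*(-1/597 + 190) = 609*(113429/597) = 23026087/199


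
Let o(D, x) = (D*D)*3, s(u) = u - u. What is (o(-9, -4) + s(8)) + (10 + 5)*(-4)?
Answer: 183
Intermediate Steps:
s(u) = 0
o(D, x) = 3*D**2 (o(D, x) = D**2*3 = 3*D**2)
(o(-9, -4) + s(8)) + (10 + 5)*(-4) = (3*(-9)**2 + 0) + (10 + 5)*(-4) = (3*81 + 0) + 15*(-4) = (243 + 0) - 60 = 243 - 60 = 183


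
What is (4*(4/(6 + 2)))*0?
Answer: 0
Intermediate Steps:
(4*(4/(6 + 2)))*0 = (4*(4/8))*0 = (4*(4*(⅛)))*0 = (4*(½))*0 = 2*0 = 0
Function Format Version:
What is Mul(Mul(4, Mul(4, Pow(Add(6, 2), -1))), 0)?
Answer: 0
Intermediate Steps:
Mul(Mul(4, Mul(4, Pow(Add(6, 2), -1))), 0) = Mul(Mul(4, Mul(4, Pow(8, -1))), 0) = Mul(Mul(4, Mul(4, Rational(1, 8))), 0) = Mul(Mul(4, Rational(1, 2)), 0) = Mul(2, 0) = 0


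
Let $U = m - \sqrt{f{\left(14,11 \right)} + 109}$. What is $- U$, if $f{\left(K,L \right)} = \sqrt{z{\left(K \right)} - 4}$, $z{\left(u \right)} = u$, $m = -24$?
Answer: $24 + \sqrt{109 + \sqrt{10}} \approx 34.591$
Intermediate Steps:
$f{\left(K,L \right)} = \sqrt{-4 + K}$ ($f{\left(K,L \right)} = \sqrt{K - 4} = \sqrt{-4 + K}$)
$U = -24 - \sqrt{109 + \sqrt{10}}$ ($U = -24 - \sqrt{\sqrt{-4 + 14} + 109} = -24 - \sqrt{\sqrt{10} + 109} = -24 - \sqrt{109 + \sqrt{10}} \approx -34.591$)
$- U = - (-24 - \sqrt{109 + \sqrt{10}}) = 24 + \sqrt{109 + \sqrt{10}}$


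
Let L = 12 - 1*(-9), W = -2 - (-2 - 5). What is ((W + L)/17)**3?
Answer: 17576/4913 ≈ 3.5774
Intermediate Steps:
W = 5 (W = -2 - 1*(-7) = -2 + 7 = 5)
L = 21 (L = 12 + 9 = 21)
((W + L)/17)**3 = ((5 + 21)/17)**3 = (26*(1/17))**3 = (26/17)**3 = 17576/4913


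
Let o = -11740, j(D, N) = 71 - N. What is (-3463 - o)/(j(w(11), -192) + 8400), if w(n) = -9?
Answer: 8277/8663 ≈ 0.95544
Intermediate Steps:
(-3463 - o)/(j(w(11), -192) + 8400) = (-3463 - 1*(-11740))/((71 - 1*(-192)) + 8400) = (-3463 + 11740)/((71 + 192) + 8400) = 8277/(263 + 8400) = 8277/8663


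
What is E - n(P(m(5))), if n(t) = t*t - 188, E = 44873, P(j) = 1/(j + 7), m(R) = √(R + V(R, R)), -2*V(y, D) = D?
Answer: 389732383/8649 + 28*√10/8649 ≈ 45061.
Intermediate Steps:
V(y, D) = -D/2
m(R) = √2*√R/2 (m(R) = √(R - R/2) = √(R/2) = √2*√R/2)
P(j) = 1/(7 + j)
n(t) = -188 + t² (n(t) = t² - 188 = -188 + t²)
E - n(P(m(5))) = 44873 - (-188 + (1/(7 + √2*√5/2))²) = 44873 - (-188 + (1/(7 + √10/2))²) = 44873 - (-188 + (7 + √10/2)⁻²) = 44873 + (188 - 1/(7 + √10/2)²) = 45061 - 1/(7 + √10/2)²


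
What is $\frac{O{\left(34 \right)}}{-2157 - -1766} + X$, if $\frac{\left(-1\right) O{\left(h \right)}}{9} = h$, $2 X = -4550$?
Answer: $- \frac{52307}{23} \approx -2274.2$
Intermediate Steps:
$X = -2275$ ($X = \frac{1}{2} \left(-4550\right) = -2275$)
$O{\left(h \right)} = - 9 h$
$\frac{O{\left(34 \right)}}{-2157 - -1766} + X = \frac{\left(-9\right) 34}{-2157 - -1766} - 2275 = - \frac{306}{-2157 + 1766} - 2275 = - \frac{306}{-391} - 2275 = \left(-306\right) \left(- \frac{1}{391}\right) - 2275 = \frac{18}{23} - 2275 = - \frac{52307}{23}$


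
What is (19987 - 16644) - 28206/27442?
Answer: 45855200/13721 ≈ 3342.0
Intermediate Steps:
(19987 - 16644) - 28206/27442 = 3343 - 28206*1/27442 = 3343 - 14103/13721 = 45855200/13721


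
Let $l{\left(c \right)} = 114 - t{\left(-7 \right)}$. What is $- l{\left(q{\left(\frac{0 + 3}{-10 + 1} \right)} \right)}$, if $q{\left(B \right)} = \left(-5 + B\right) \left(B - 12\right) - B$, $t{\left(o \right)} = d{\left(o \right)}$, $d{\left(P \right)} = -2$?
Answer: $-116$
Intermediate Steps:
$t{\left(o \right)} = -2$
$q{\left(B \right)} = - B + \left(-12 + B\right) \left(-5 + B\right)$ ($q{\left(B \right)} = \left(-5 + B\right) \left(-12 + B\right) - B = \left(-12 + B\right) \left(-5 + B\right) - B = - B + \left(-12 + B\right) \left(-5 + B\right)$)
$l{\left(c \right)} = 116$ ($l{\left(c \right)} = 114 - -2 = 114 + 2 = 116$)
$- l{\left(q{\left(\frac{0 + 3}{-10 + 1} \right)} \right)} = \left(-1\right) 116 = -116$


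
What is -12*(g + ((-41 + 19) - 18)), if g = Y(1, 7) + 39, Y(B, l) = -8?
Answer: 108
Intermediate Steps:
g = 31 (g = -8 + 39 = 31)
-12*(g + ((-41 + 19) - 18)) = -12*(31 + ((-41 + 19) - 18)) = -12*(31 + (-22 - 18)) = -12*(31 - 40) = -12*(-9) = 108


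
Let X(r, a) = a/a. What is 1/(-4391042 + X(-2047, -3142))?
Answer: -1/4391041 ≈ -2.2774e-7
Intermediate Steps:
X(r, a) = 1
1/(-4391042 + X(-2047, -3142)) = 1/(-4391042 + 1) = 1/(-4391041) = -1/4391041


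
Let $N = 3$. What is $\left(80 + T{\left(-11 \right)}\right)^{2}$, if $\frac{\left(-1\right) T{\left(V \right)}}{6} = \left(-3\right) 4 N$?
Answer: $87616$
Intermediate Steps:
$T{\left(V \right)} = 216$ ($T{\left(V \right)} = - 6 \left(-3\right) 4 \cdot 3 = - 6 \left(\left(-12\right) 3\right) = \left(-6\right) \left(-36\right) = 216$)
$\left(80 + T{\left(-11 \right)}\right)^{2} = \left(80 + 216\right)^{2} = 296^{2} = 87616$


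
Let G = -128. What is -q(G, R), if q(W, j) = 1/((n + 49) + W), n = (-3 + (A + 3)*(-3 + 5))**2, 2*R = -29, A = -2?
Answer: 1/78 ≈ 0.012821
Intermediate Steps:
R = -29/2 (R = (1/2)*(-29) = -29/2 ≈ -14.500)
n = 1 (n = (-3 + (-2 + 3)*(-3 + 5))**2 = (-3 + 1*2)**2 = (-3 + 2)**2 = (-1)**2 = 1)
q(W, j) = 1/(50 + W) (q(W, j) = 1/((1 + 49) + W) = 1/(50 + W))
-q(G, R) = -1/(50 - 128) = -1/(-78) = -1*(-1/78) = 1/78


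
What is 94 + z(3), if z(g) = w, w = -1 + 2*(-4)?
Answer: 85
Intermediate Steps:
w = -9 (w = -1 - 8 = -9)
z(g) = -9
94 + z(3) = 94 - 9 = 85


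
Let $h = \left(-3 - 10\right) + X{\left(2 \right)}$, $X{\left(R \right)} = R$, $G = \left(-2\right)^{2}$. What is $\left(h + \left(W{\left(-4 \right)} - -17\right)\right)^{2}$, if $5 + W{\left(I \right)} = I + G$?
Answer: $1$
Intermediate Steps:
$G = 4$
$W{\left(I \right)} = -1 + I$ ($W{\left(I \right)} = -5 + \left(I + 4\right) = -5 + \left(4 + I\right) = -1 + I$)
$h = -11$ ($h = \left(-3 - 10\right) + 2 = -13 + 2 = -11$)
$\left(h + \left(W{\left(-4 \right)} - -17\right)\right)^{2} = \left(-11 - -12\right)^{2} = \left(-11 + \left(-5 + 17\right)\right)^{2} = \left(-11 + 12\right)^{2} = 1^{2} = 1$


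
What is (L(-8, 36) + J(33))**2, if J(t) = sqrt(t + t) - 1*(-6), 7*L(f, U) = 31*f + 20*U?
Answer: 267430/49 + 1028*sqrt(66)/7 ≈ 6650.8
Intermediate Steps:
L(f, U) = 20*U/7 + 31*f/7 (L(f, U) = (31*f + 20*U)/7 = (20*U + 31*f)/7 = 20*U/7 + 31*f/7)
J(t) = 6 + sqrt(2)*sqrt(t) (J(t) = sqrt(2*t) + 6 = sqrt(2)*sqrt(t) + 6 = 6 + sqrt(2)*sqrt(t))
(L(-8, 36) + J(33))**2 = (((20/7)*36 + (31/7)*(-8)) + (6 + sqrt(2)*sqrt(33)))**2 = ((720/7 - 248/7) + (6 + sqrt(66)))**2 = (472/7 + (6 + sqrt(66)))**2 = (514/7 + sqrt(66))**2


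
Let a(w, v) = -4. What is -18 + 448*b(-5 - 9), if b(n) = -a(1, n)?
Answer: 1774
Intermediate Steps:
b(n) = 4 (b(n) = -1*(-4) = 4)
-18 + 448*b(-5 - 9) = -18 + 448*4 = -18 + 1792 = 1774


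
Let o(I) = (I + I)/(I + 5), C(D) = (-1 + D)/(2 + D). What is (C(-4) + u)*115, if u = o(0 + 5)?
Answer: 805/2 ≈ 402.50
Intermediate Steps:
C(D) = (-1 + D)/(2 + D)
o(I) = 2*I/(5 + I) (o(I) = (2*I)/(5 + I) = 2*I/(5 + I))
u = 1 (u = 2*(0 + 5)/(5 + (0 + 5)) = 2*5/(5 + 5) = 2*5/10 = 2*5*(⅒) = 1)
(C(-4) + u)*115 = ((-1 - 4)/(2 - 4) + 1)*115 = (-5/(-2) + 1)*115 = (-½*(-5) + 1)*115 = (5/2 + 1)*115 = (7/2)*115 = 805/2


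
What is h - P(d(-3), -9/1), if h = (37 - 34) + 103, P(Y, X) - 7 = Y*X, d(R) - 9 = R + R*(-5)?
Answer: 288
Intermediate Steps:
d(R) = 9 - 4*R (d(R) = 9 + (R + R*(-5)) = 9 + (R - 5*R) = 9 - 4*R)
P(Y, X) = 7 + X*Y (P(Y, X) = 7 + Y*X = 7 + X*Y)
h = 106 (h = 3 + 103 = 106)
h - P(d(-3), -9/1) = 106 - (7 + (-9/1)*(9 - 4*(-3))) = 106 - (7 + (-9*1)*(9 + 12)) = 106 - (7 - 9*21) = 106 - (7 - 189) = 106 - 1*(-182) = 106 + 182 = 288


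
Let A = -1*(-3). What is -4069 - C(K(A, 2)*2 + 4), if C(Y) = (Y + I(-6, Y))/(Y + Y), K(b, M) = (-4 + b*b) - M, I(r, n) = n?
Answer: -4070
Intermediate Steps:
A = 3
K(b, M) = -4 + b**2 - M (K(b, M) = (-4 + b**2) - M = -4 + b**2 - M)
C(Y) = 1 (C(Y) = (Y + Y)/(Y + Y) = (2*Y)/((2*Y)) = (2*Y)*(1/(2*Y)) = 1)
-4069 - C(K(A, 2)*2 + 4) = -4069 - 1*1 = -4069 - 1 = -4070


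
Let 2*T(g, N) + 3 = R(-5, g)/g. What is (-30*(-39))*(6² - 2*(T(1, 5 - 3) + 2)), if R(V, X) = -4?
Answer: 45630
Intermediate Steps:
T(g, N) = -3/2 - 2/g (T(g, N) = -3/2 + (-4/g)/2 = -3/2 - 2/g)
(-30*(-39))*(6² - 2*(T(1, 5 - 3) + 2)) = (-30*(-39))*(6² - 2*((-3/2 - 2/1) + 2)) = 1170*(36 - 2*((-3/2 - 2*1) + 2)) = 1170*(36 - 2*((-3/2 - 2) + 2)) = 1170*(36 - 2*(-7/2 + 2)) = 1170*(36 - 2*(-3)/2) = 1170*(36 - 1*(-3)) = 1170*(36 + 3) = 1170*39 = 45630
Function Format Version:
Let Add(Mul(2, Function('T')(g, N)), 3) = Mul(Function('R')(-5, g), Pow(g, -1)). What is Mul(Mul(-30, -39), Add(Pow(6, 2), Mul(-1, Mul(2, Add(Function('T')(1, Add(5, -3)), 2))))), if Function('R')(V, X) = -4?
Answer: 45630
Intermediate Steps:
Function('T')(g, N) = Add(Rational(-3, 2), Mul(-2, Pow(g, -1))) (Function('T')(g, N) = Add(Rational(-3, 2), Mul(Rational(1, 2), Mul(-4, Pow(g, -1)))) = Add(Rational(-3, 2), Mul(-2, Pow(g, -1))))
Mul(Mul(-30, -39), Add(Pow(6, 2), Mul(-1, Mul(2, Add(Function('T')(1, Add(5, -3)), 2))))) = Mul(Mul(-30, -39), Add(Pow(6, 2), Mul(-1, Mul(2, Add(Add(Rational(-3, 2), Mul(-2, Pow(1, -1))), 2))))) = Mul(1170, Add(36, Mul(-1, Mul(2, Add(Add(Rational(-3, 2), Mul(-2, 1)), 2))))) = Mul(1170, Add(36, Mul(-1, Mul(2, Add(Add(Rational(-3, 2), -2), 2))))) = Mul(1170, Add(36, Mul(-1, Mul(2, Add(Rational(-7, 2), 2))))) = Mul(1170, Add(36, Mul(-1, Mul(2, Rational(-3, 2))))) = Mul(1170, Add(36, Mul(-1, -3))) = Mul(1170, Add(36, 3)) = Mul(1170, 39) = 45630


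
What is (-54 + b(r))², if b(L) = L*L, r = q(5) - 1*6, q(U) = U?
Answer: 2809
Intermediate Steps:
r = -1 (r = 5 - 1*6 = 5 - 6 = -1)
b(L) = L²
(-54 + b(r))² = (-54 + (-1)²)² = (-54 + 1)² = (-53)² = 2809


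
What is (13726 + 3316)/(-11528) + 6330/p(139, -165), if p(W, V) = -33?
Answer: -1114161/5764 ≈ -193.30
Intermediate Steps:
(13726 + 3316)/(-11528) + 6330/p(139, -165) = (13726 + 3316)/(-11528) + 6330/(-33) = 17042*(-1/11528) + 6330*(-1/33) = -8521/5764 - 2110/11 = -1114161/5764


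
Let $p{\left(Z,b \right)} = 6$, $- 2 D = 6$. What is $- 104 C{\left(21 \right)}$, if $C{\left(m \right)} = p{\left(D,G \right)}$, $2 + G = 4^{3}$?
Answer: $-624$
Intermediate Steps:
$D = -3$ ($D = \left(- \frac{1}{2}\right) 6 = -3$)
$G = 62$ ($G = -2 + 4^{3} = -2 + 64 = 62$)
$C{\left(m \right)} = 6$
$- 104 C{\left(21 \right)} = \left(-104\right) 6 = -624$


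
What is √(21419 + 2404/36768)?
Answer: √452439544602/4596 ≈ 146.35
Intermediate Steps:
√(21419 + 2404/36768) = √(21419 + 2404*(1/36768)) = √(21419 + 601/9192) = √(196884049/9192) = √452439544602/4596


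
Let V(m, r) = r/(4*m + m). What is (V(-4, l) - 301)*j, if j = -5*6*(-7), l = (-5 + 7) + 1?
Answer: -126483/2 ≈ -63242.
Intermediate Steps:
l = 3 (l = 2 + 1 = 3)
j = 210 (j = -30*(-7) = 210)
V(m, r) = r/(5*m) (V(m, r) = r/((5*m)) = r*(1/(5*m)) = r/(5*m))
(V(-4, l) - 301)*j = ((⅕)*3/(-4) - 301)*210 = ((⅕)*3*(-¼) - 301)*210 = (-3/20 - 301)*210 = -6023/20*210 = -126483/2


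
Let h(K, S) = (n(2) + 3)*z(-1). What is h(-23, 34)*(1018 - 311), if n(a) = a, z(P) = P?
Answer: -3535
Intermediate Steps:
h(K, S) = -5 (h(K, S) = (2 + 3)*(-1) = 5*(-1) = -5)
h(-23, 34)*(1018 - 311) = -5*(1018 - 311) = -5*707 = -3535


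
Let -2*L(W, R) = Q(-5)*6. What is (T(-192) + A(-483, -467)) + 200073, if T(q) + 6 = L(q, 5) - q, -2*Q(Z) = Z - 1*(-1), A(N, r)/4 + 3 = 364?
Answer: 201697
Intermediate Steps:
A(N, r) = 1444 (A(N, r) = -12 + 4*364 = -12 + 1456 = 1444)
Q(Z) = -½ - Z/2 (Q(Z) = -(Z - 1*(-1))/2 = -(Z + 1)/2 = -(1 + Z)/2 = -½ - Z/2)
L(W, R) = -6 (L(W, R) = -(-½ - ½*(-5))*6/2 = -(-½ + 5/2)*6/2 = -6)
T(q) = -12 - q (T(q) = -6 + (-6 - q) = -12 - q)
(T(-192) + A(-483, -467)) + 200073 = ((-12 - 1*(-192)) + 1444) + 200073 = ((-12 + 192) + 1444) + 200073 = (180 + 1444) + 200073 = 1624 + 200073 = 201697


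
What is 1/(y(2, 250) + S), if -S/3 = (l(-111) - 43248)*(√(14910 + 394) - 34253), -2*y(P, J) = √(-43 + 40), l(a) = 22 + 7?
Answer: -2/(8882282442 - 518628*√3826 + I*√3) ≈ -2.2598e-10 + 4.4227e-20*I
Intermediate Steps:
l(a) = 29
y(P, J) = -I*√3/2 (y(P, J) = -√(-43 + 40)/2 = -I*√3/2)
S = -4441141221 + 259314*√3826 (S = -3*(29 - 43248)*(√(14910 + 394) - 34253) = -(-129657)*(√15304 - 34253) = -(-129657)*(2*√3826 - 34253) = -(-129657)*(-34253 + 2*√3826) = -3*(1480380407 - 86438*√3826) = -4441141221 + 259314*√3826 ≈ -4.4251e+9)
1/(y(2, 250) + S) = 1/(-I*√3/2 + (-4441141221 + 259314*√3826)) = 1/(-4441141221 + 259314*√3826 - I*√3/2)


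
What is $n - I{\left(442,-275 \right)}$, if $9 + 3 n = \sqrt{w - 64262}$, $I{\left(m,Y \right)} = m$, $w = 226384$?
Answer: $-445 + \frac{\sqrt{162122}}{3} \approx -310.79$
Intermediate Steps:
$n = -3 + \frac{\sqrt{162122}}{3}$ ($n = -3 + \frac{\sqrt{226384 - 64262}}{3} = -3 + \frac{\sqrt{162122}}{3} \approx 131.21$)
$n - I{\left(442,-275 \right)} = \left(-3 + \frac{\sqrt{162122}}{3}\right) - 442 = -445 + \frac{\sqrt{162122}}{3}$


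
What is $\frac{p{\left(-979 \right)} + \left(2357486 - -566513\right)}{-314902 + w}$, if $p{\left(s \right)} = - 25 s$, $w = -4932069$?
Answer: $- \frac{2948474}{5246971} \approx -0.56194$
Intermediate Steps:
$\frac{p{\left(-979 \right)} + \left(2357486 - -566513\right)}{-314902 + w} = \frac{\left(-25\right) \left(-979\right) + \left(2357486 - -566513\right)}{-314902 - 4932069} = \frac{24475 + \left(2357486 + 566513\right)}{-5246971} = \left(24475 + 2923999\right) \left(- \frac{1}{5246971}\right) = 2948474 \left(- \frac{1}{5246971}\right) = - \frac{2948474}{5246971}$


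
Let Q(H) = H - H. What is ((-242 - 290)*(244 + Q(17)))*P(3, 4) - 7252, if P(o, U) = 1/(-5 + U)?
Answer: 122556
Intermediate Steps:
Q(H) = 0
((-242 - 290)*(244 + Q(17)))*P(3, 4) - 7252 = ((-242 - 290)*(244 + 0))/(-5 + 4) - 7252 = -532*244/(-1) - 7252 = -129808*(-1) - 7252 = 129808 - 7252 = 122556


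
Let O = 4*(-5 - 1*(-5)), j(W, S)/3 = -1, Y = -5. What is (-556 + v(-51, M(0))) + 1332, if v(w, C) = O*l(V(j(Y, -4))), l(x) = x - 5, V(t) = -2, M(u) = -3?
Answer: 776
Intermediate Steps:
j(W, S) = -3 (j(W, S) = 3*(-1) = -3)
l(x) = -5 + x
O = 0 (O = 4*(-5 + 5) = 4*0 = 0)
v(w, C) = 0 (v(w, C) = 0*(-5 - 2) = 0*(-7) = 0)
(-556 + v(-51, M(0))) + 1332 = (-556 + 0) + 1332 = -556 + 1332 = 776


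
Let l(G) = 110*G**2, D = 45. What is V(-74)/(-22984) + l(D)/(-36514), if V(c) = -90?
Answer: -1279099935/209809444 ≈ -6.0965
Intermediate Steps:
V(-74)/(-22984) + l(D)/(-36514) = -90/(-22984) + (110*45**2)/(-36514) = -90*(-1/22984) + (110*2025)*(-1/36514) = 45/11492 + 222750*(-1/36514) = 45/11492 - 111375/18257 = -1279099935/209809444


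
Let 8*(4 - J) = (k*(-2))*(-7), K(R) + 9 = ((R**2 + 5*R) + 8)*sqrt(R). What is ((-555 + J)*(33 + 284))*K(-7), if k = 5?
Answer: 6387867/4 - 7807393*I*sqrt(7)/2 ≈ 1.597e+6 - 1.0328e+7*I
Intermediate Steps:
K(R) = -9 + sqrt(R)*(8 + R**2 + 5*R) (K(R) = -9 + ((R**2 + 5*R) + 8)*sqrt(R) = -9 + (8 + R**2 + 5*R)*sqrt(R) = -9 + sqrt(R)*(8 + R**2 + 5*R))
J = -19/4 (J = 4 - 5*(-2)*(-7)/8 = 4 - (-5)*(-7)/4 = 4 - 1/8*70 = 4 - 35/4 = -19/4 ≈ -4.7500)
((-555 + J)*(33 + 284))*K(-7) = ((-555 - 19/4)*(33 + 284))*(-9 + (-7)**(5/2) + 5*(-7)**(3/2) + 8*sqrt(-7)) = (-2239/4*317)*(-9 + 49*I*sqrt(7) + 5*(-7*I*sqrt(7)) + 8*(I*sqrt(7))) = -709763*(-9 + 49*I*sqrt(7) - 35*I*sqrt(7) + 8*I*sqrt(7))/4 = -709763*(-9 + 22*I*sqrt(7))/4 = 6387867/4 - 7807393*I*sqrt(7)/2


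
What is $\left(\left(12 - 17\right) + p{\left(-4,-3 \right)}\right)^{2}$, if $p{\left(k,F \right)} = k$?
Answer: $81$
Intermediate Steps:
$\left(\left(12 - 17\right) + p{\left(-4,-3 \right)}\right)^{2} = \left(\left(12 - 17\right) - 4\right)^{2} = \left(-5 - 4\right)^{2} = \left(-9\right)^{2} = 81$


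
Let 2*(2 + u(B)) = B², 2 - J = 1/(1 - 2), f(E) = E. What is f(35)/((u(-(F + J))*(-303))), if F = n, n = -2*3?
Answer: -14/303 ≈ -0.046205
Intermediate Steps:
n = -6
F = -6
J = 3 (J = 2 - 1/(1 - 2) = 2 - 1/(-1) = 2 - 1*(-1) = 2 + 1 = 3)
u(B) = -2 + B²/2
f(35)/((u(-(F + J))*(-303))) = 35/(((-2 + (-(-6 + 3))²/2)*(-303))) = 35/(((-2 + (-1*(-3))²/2)*(-303))) = 35/(((-2 + (½)*3²)*(-303))) = 35/(((-2 + (½)*9)*(-303))) = 35/(((-2 + 9/2)*(-303))) = 35/(((5/2)*(-303))) = 35/(-1515/2) = 35*(-2/1515) = -14/303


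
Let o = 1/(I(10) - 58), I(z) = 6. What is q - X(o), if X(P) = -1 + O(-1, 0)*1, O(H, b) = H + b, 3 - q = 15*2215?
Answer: -33220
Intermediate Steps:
q = -33222 (q = 3 - 15*2215 = 3 - 1*33225 = 3 - 33225 = -33222)
o = -1/52 (o = 1/(6 - 58) = 1/(-52) = -1/52 ≈ -0.019231)
X(P) = -2 (X(P) = -1 + (-1 + 0)*1 = -1 - 1*1 = -1 - 1 = -2)
q - X(o) = -33222 - 1*(-2) = -33222 + 2 = -33220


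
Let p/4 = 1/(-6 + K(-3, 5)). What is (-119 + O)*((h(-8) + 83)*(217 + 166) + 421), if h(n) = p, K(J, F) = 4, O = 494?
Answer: 11791500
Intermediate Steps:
p = -2 (p = 4/(-6 + 4) = 4/(-2) = 4*(-½) = -2)
h(n) = -2
(-119 + O)*((h(-8) + 83)*(217 + 166) + 421) = (-119 + 494)*((-2 + 83)*(217 + 166) + 421) = 375*(81*383 + 421) = 375*(31023 + 421) = 375*31444 = 11791500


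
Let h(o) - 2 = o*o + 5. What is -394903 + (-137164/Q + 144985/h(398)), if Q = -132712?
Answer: -39160475684731/99165286 ≈ -3.9490e+5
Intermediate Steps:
h(o) = 7 + o**2 (h(o) = 2 + (o*o + 5) = 2 + (o**2 + 5) = 2 + (5 + o**2) = 7 + o**2)
-394903 + (-137164/Q + 144985/h(398)) = -394903 + (-137164/(-132712) + 144985/(7 + 398**2)) = -394903 + (-137164*(-1/132712) + 144985/(7 + 158404)) = -394903 + (647/626 + 144985/158411) = -394903 + 193252527/99165286 = -39160475684731/99165286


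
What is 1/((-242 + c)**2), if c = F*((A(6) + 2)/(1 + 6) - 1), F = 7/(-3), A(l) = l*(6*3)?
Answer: 9/687241 ≈ 1.3096e-5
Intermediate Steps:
A(l) = 18*l (A(l) = l*18 = 18*l)
F = -7/3 (F = 7*(-1/3) = -7/3 ≈ -2.3333)
c = -103/3 (c = -7*((18*6 + 2)/(1 + 6) - 1)/3 = -7*((108 + 2)/7 - 1)/3 = -7*(110*(1/7) - 1)/3 = -7*(110/7 - 1)/3 = -7/3*103/7 = -103/3 ≈ -34.333)
1/((-242 + c)**2) = 1/((-242 - 103/3)**2) = 1/((-829/3)**2) = 1/(687241/9) = 9/687241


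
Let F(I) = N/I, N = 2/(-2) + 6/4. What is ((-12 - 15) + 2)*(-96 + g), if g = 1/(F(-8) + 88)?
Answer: 3376400/1407 ≈ 2399.7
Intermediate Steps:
N = 1/2 (N = 2*(-1/2) + 6*(1/4) = -1 + 3/2 = 1/2 ≈ 0.50000)
F(I) = 1/(2*I)
g = 16/1407 (g = 1/((1/2)/(-8) + 88) = 1/((1/2)*(-1/8) + 88) = 1/(-1/16 + 88) = 1/(1407/16) = 16/1407 ≈ 0.011372)
((-12 - 15) + 2)*(-96 + g) = ((-12 - 15) + 2)*(-96 + 16/1407) = (-27 + 2)*(-135056/1407) = -25*(-135056/1407) = 3376400/1407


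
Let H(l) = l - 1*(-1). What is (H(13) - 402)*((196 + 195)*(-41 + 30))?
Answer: 1668788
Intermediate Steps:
H(l) = 1 + l (H(l) = l + 1 = 1 + l)
(H(13) - 402)*((196 + 195)*(-41 + 30)) = ((1 + 13) - 402)*((196 + 195)*(-41 + 30)) = (14 - 402)*(391*(-11)) = -388*(-4301) = 1668788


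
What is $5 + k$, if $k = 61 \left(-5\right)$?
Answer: $-300$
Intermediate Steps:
$k = -305$
$5 + k = 5 - 305 = -300$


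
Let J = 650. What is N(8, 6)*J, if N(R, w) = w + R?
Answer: 9100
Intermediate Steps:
N(R, w) = R + w
N(8, 6)*J = (8 + 6)*650 = 14*650 = 9100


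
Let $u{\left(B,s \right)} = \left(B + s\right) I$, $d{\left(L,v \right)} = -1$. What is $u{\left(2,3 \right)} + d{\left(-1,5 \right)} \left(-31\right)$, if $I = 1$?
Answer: $36$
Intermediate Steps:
$u{\left(B,s \right)} = B + s$ ($u{\left(B,s \right)} = \left(B + s\right) 1 = B + s$)
$u{\left(2,3 \right)} + d{\left(-1,5 \right)} \left(-31\right) = \left(2 + 3\right) - -31 = 5 + 31 = 36$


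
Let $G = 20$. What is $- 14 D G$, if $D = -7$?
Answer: $1960$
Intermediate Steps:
$- 14 D G = \left(-14\right) \left(-7\right) 20 = 98 \cdot 20 = 1960$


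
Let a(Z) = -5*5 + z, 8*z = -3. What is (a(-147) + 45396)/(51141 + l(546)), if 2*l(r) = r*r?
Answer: 362965/1601592 ≈ 0.22663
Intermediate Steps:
z = -3/8 (z = (⅛)*(-3) = -3/8 ≈ -0.37500)
l(r) = r²/2 (l(r) = (r*r)/2 = r²/2)
a(Z) = -203/8 (a(Z) = -5*5 - 3/8 = -25 - 3/8 = -203/8)
(a(-147) + 45396)/(51141 + l(546)) = (-203/8 + 45396)/(51141 + (½)*546²) = 362965/(8*(51141 + (½)*298116)) = 362965/(8*(51141 + 149058)) = (362965/8)/200199 = (362965/8)*(1/200199) = 362965/1601592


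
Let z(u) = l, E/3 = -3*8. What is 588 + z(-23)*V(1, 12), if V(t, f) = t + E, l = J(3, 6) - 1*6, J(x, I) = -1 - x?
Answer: 1298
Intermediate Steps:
E = -72 (E = 3*(-3*8) = 3*(-24) = -72)
l = -10 (l = (-1 - 1*3) - 1*6 = (-1 - 3) - 6 = -4 - 6 = -10)
z(u) = -10
V(t, f) = -72 + t (V(t, f) = t - 72 = -72 + t)
588 + z(-23)*V(1, 12) = 588 - 10*(-72 + 1) = 588 - 10*(-71) = 588 + 710 = 1298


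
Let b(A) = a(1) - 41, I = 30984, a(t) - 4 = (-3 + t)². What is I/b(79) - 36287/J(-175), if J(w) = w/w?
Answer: -409485/11 ≈ -37226.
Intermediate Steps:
a(t) = 4 + (-3 + t)²
b(A) = -33 (b(A) = (4 + (-3 + 1)²) - 41 = (4 + (-2)²) - 41 = (4 + 4) - 41 = 8 - 41 = -33)
J(w) = 1
I/b(79) - 36287/J(-175) = 30984/(-33) - 36287/1 = 30984*(-1/33) - 36287*1 = -10328/11 - 36287 = -409485/11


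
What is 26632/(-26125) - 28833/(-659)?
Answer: 735711637/17216375 ≈ 42.733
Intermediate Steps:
26632/(-26125) - 28833/(-659) = 26632*(-1/26125) - 28833*(-1/659) = -26632/26125 + 28833/659 = 735711637/17216375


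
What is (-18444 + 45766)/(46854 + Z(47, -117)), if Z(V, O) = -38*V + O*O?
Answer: 27322/58757 ≈ 0.46500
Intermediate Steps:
Z(V, O) = O**2 - 38*V (Z(V, O) = -38*V + O**2 = O**2 - 38*V)
(-18444 + 45766)/(46854 + Z(47, -117)) = (-18444 + 45766)/(46854 + ((-117)**2 - 38*47)) = 27322/(46854 + (13689 - 1786)) = 27322/(46854 + 11903) = 27322/58757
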